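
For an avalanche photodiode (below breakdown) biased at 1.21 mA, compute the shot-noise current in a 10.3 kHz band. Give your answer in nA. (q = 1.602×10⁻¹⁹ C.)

2.00 nA

I_n = √(2qI·B)
2qI·B = 2 × 1.602×10⁻¹⁹ × 1.21×10⁻³ × 1.03×10⁴ = 3.99×10⁻¹⁸ A²
I_n = √(3.99×10⁻¹⁸) = 2.00×10⁻⁹ A = 2.00 nA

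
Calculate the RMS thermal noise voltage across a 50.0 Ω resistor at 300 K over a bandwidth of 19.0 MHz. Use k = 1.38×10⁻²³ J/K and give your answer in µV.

3.97 µV

V_n = √(4kTRB)
4kTRB = 4 × 1.38×10⁻²³ × 300 × 5.00×10¹ × 1.90×10⁷ = 1.57×10⁻¹¹ V²
V_n = √(1.57×10⁻¹¹) = 3.97×10⁻⁶ V = 3.97 µV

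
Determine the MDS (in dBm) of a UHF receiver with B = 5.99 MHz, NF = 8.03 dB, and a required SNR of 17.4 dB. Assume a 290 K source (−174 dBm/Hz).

−80.8 dBm

Sensitivity = −174 + 10 log₁₀(B) + NF + SNR_min
= −174 + 67.77 + 8.03 + 17.4
= −80.80 dBm → −80.8 dBm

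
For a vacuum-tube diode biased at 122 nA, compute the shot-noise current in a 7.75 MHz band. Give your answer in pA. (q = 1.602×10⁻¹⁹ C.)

550 pA

I_n = √(2qI·B)
2qI·B = 2 × 1.602×10⁻¹⁹ × 1.22×10⁻⁷ × 7.75×10⁶ = 3.03×10⁻¹⁹ A²
I_n = √(3.03×10⁻¹⁹) = 5.50×10⁻¹⁰ A = 550 pA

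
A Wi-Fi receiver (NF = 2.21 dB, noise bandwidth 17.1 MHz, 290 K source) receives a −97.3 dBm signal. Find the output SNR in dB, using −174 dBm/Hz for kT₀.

Noise floor: N = −174 + 10 log₁₀(B) + NF
10 log₁₀(1.71×10⁷) = 72.33 dB
N = −174 + 72.33 + 2.21 = −99.46 dBm
SNR = P_sig − N = −97.3 − (−99.46) = 2.16 dB → 2.2 dB

2.2 dB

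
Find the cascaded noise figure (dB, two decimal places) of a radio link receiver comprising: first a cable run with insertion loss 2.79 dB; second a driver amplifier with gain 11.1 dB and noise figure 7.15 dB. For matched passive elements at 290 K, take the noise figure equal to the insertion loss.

Convert to linear (a loss of L dB is a gain of −L dB): F_i = 10^(NF_i/10), G_i = 10^(G_i,dB/10)
  Stage 1: F_1 = 10^(2.79/10) = 1.901, G_1 = 10^(−2.79/10) = 0.5260
  Stage 2: F_2 = 10^(7.15/10) = 5.188, G_2 = 10^(11.1/10) = 12.88
Friis cascade:
  F = 1.901 + (5.188 − 1)/0.5260 = 9.863
NF = 10 log₁₀(9.863) = 9.94 dB

9.94 dB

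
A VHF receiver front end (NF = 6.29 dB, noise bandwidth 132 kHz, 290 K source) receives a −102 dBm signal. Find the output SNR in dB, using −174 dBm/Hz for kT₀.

Noise floor: N = −174 + 10 log₁₀(B) + NF
10 log₁₀(1.32×10⁵) = 51.21 dB
N = −174 + 51.21 + 6.29 = −116.50 dBm
SNR = P_sig − N = −102 − (−116.50) = 14.50 dB → 14.5 dB

14.5 dB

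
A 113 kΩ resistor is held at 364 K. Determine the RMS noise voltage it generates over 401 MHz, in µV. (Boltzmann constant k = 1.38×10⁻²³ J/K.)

954 µV

V_n = √(4kTRB)
4kTRB = 4 × 1.38×10⁻²³ × 364 × 1.13×10⁵ × 4.01×10⁸ = 9.10×10⁻⁷ V²
V_n = √(9.10×10⁻⁷) = 9.54×10⁻⁴ V = 954 µV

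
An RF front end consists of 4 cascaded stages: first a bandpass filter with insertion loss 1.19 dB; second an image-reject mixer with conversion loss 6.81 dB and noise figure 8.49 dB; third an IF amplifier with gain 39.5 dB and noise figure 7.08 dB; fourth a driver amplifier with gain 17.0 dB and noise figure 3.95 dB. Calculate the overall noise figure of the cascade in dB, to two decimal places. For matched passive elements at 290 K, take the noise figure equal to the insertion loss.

15.46 dB

Convert to linear (a loss of L dB is a gain of −L dB): F_i = 10^(NF_i/10), G_i = 10^(G_i,dB/10)
  Stage 1: F_1 = 10^(1.19/10) = 1.315, G_1 = 10^(−1.19/10) = 0.7603
  Stage 2: F_2 = 10^(8.49/10) = 7.063, G_2 = 10^(−6.81/10) = 0.2084
  Stage 3: F_3 = 10^(7.08/10) = 5.105, G_3 = 10^(39.5/10) = 8913
  Stage 4: F_4 = 10^(3.95/10) = 2.483, G_4 = 10^(17.0/10) = 50.12
Friis cascade:
  F = 1.315 + (7.063 − 1)/0.7603 + (5.105 − 1)/0.1585 + (2.483 − 1)/1413 = 35.19
NF = 10 log₁₀(35.19) = 15.46 dB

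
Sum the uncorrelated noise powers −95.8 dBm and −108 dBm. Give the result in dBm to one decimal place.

Convert to linear, add, convert back:
P₁ = 2.63×10⁻¹³ W, P₂ = 1.58×10⁻¹⁴ W
P_tot = 2.79×10⁻¹³ W → 10 log₁₀(P_tot / 10⁻³) = −95.5 dBm

−95.5 dBm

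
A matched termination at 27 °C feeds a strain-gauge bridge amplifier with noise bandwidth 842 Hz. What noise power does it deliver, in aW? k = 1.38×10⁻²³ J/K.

3.49 aW

T = 27 °C + 273.15 = 300.15 K
P_n = kTB = 1.38×10⁻²³ × 300.15 × 8.42×10² = 3.49×10⁻¹⁸ W = 3.49 aW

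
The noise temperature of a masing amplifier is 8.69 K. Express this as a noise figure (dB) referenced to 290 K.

0.128 dB

F = 1 + T_e/T₀ = 1 + 8.69/290 = 1.02997
NF = 10 log₁₀(1.02997) = 0.128 dB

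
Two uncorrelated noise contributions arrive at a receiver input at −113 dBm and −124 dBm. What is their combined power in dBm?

−112.7 dBm

Convert to linear, add, convert back:
P₁ = 5.01×10⁻¹⁵ W, P₂ = 3.98×10⁻¹⁶ W
P_tot = 5.41×10⁻¹⁵ W → 10 log₁₀(P_tot / 10⁻³) = −112.7 dBm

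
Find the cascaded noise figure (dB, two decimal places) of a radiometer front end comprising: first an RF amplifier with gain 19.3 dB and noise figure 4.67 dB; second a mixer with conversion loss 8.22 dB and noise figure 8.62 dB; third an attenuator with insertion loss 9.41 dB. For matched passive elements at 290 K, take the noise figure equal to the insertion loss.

5.57 dB

Convert to linear (a loss of L dB is a gain of −L dB): F_i = 10^(NF_i/10), G_i = 10^(G_i,dB/10)
  Stage 1: F_1 = 10^(4.67/10) = 2.931, G_1 = 10^(19.3/10) = 85.11
  Stage 2: F_2 = 10^(8.62/10) = 7.278, G_2 = 10^(−8.22/10) = 0.1507
  Stage 3: F_3 = 10^(9.41/10) = 8.730, G_3 = 10^(−9.41/10) = 0.1146
Friis cascade:
  F = 2.931 + (7.278 − 1)/85.11 + (8.730 − 1)/12.82 = 3.607
NF = 10 log₁₀(3.607) = 5.57 dB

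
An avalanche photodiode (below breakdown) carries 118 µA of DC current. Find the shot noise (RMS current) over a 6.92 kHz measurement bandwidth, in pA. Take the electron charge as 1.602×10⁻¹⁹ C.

I_n = √(2qI·B)
2qI·B = 2 × 1.602×10⁻¹⁹ × 1.18×10⁻⁴ × 6.92×10³ = 2.62×10⁻¹⁹ A²
I_n = √(2.62×10⁻¹⁹) = 5.11×10⁻¹⁰ A = 511 pA

511 pA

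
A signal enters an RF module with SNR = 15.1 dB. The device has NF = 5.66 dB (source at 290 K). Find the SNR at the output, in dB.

By definition F = SNR_in/SNR_out, so in dB: SNR_out = SNR_in − NF
SNR_out = 15.1 − 5.66 = 9.44 dB

9.44 dB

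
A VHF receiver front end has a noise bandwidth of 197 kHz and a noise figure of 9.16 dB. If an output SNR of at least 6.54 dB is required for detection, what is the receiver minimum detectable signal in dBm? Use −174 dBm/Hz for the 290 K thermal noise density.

−105.4 dBm

Sensitivity = −174 + 10 log₁₀(B) + NF + SNR_min
= −174 + 52.94 + 9.16 + 6.54
= −105.36 dBm → −105.4 dBm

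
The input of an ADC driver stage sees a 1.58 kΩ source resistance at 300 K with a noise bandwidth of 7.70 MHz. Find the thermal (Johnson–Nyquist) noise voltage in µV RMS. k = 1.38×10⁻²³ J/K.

14.2 µV

V_n = √(4kTRB)
4kTRB = 4 × 1.38×10⁻²³ × 300 × 1.58×10³ × 7.70×10⁶ = 2.01×10⁻¹⁰ V²
V_n = √(2.01×10⁻¹⁰) = 1.42×10⁻⁵ V = 14.2 µV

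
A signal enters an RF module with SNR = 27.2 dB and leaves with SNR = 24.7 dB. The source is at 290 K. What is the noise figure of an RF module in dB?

2.5 dB

NF (dB) = SNR_in(dB) − SNR_out(dB) when the source is at T₀
NF = 27.2 − 24.7 = 2.5 dB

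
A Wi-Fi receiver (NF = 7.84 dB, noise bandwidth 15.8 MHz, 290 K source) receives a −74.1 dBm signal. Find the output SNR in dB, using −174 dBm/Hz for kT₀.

Noise floor: N = −174 + 10 log₁₀(B) + NF
10 log₁₀(1.58×10⁷) = 71.99 dB
N = −174 + 71.99 + 7.84 = −94.17 dBm
SNR = P_sig − N = −74.1 − (−94.17) = 20.07 dB → 20.1 dB

20.1 dB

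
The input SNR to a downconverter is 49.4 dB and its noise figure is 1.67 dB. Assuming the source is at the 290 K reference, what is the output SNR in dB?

By definition F = SNR_in/SNR_out, so in dB: SNR_out = SNR_in − NF
SNR_out = 49.4 − 1.67 = 47.73 dB

47.73 dB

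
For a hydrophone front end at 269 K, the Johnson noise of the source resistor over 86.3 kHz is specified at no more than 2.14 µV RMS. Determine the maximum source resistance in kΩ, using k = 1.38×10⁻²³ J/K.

3.57 kΩ

Johnson–Nyquist: V_n = √(4kTRB) ⇒ R = V_n² / (4kTB)
4kTB = 4 × 1.38×10⁻²³ × 269 × 8.63×10⁴ = 1.28×10⁻¹⁵
R = (2.14×10⁻⁶)² / 1.28×10⁻¹⁵ = 3.57×10³ Ω = 3.57 kΩ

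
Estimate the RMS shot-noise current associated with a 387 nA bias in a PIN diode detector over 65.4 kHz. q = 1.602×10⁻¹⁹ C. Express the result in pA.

I_n = √(2qI·B)
2qI·B = 2 × 1.602×10⁻¹⁹ × 3.87×10⁻⁷ × 6.54×10⁴ = 8.11×10⁻²¹ A²
I_n = √(8.11×10⁻²¹) = 9.01×10⁻¹¹ A = 90.1 pA

90.1 pA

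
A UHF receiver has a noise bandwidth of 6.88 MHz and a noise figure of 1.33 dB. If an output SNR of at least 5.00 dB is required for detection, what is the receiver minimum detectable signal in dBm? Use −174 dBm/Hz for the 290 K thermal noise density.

−99.3 dBm

Sensitivity = −174 + 10 log₁₀(B) + NF + SNR_min
= −174 + 68.38 + 1.33 + 5.00
= −99.29 dBm → −99.3 dBm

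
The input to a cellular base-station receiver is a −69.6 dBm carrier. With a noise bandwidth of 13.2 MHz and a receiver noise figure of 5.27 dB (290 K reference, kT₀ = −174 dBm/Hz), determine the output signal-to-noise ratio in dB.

27.9 dB

Noise floor: N = −174 + 10 log₁₀(B) + NF
10 log₁₀(1.32×10⁷) = 71.21 dB
N = −174 + 71.21 + 5.27 = −97.52 dBm
SNR = P_sig − N = −69.6 − (−97.52) = 27.92 dB → 27.9 dB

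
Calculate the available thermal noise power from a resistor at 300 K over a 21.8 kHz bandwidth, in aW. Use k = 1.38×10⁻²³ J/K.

90.3 aW

P_n = kTB = 1.38×10⁻²³ × 300 × 2.18×10⁴ = 9.03×10⁻¹⁷ W = 90.3 aW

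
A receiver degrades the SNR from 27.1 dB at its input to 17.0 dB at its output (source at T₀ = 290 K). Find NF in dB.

NF (dB) = SNR_in(dB) − SNR_out(dB) when the source is at T₀
NF = 27.1 − 17.0 = 10.1 dB

10.1 dB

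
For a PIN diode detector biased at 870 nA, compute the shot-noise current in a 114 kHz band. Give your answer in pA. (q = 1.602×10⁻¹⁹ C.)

178 pA

I_n = √(2qI·B)
2qI·B = 2 × 1.602×10⁻¹⁹ × 8.70×10⁻⁷ × 1.14×10⁵ = 3.18×10⁻²⁰ A²
I_n = √(3.18×10⁻²⁰) = 1.78×10⁻¹⁰ A = 178 pA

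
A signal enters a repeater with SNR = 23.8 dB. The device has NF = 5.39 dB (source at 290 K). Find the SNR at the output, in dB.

By definition F = SNR_in/SNR_out, so in dB: SNR_out = SNR_in − NF
SNR_out = 23.8 − 5.39 = 18.41 dB

18.41 dB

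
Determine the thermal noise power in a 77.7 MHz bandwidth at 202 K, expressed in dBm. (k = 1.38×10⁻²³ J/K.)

P_n = kTB = 1.38×10⁻²³ × 202 × 7.77×10⁷ = 2.17×10⁻¹³ W
In dBm: 10 log₁₀(2.17×10⁻¹³ / 10⁻³) = −96.6 dBm

−96.6 dBm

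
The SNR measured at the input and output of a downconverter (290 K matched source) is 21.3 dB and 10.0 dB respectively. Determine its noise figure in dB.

11.3 dB

NF (dB) = SNR_in(dB) − SNR_out(dB) when the source is at T₀
NF = 21.3 − 10.0 = 11.3 dB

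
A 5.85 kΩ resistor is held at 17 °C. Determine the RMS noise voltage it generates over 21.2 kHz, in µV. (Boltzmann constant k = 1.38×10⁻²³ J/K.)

1.41 µV

T = 17 °C + 273.15 = 290.15 K
V_n = √(4kTRB)
4kTRB = 4 × 1.38×10⁻²³ × 290.15 × 5.85×10³ × 2.12×10⁴ = 1.99×10⁻¹² V²
V_n = √(1.99×10⁻¹²) = 1.41×10⁻⁶ V = 1.41 µV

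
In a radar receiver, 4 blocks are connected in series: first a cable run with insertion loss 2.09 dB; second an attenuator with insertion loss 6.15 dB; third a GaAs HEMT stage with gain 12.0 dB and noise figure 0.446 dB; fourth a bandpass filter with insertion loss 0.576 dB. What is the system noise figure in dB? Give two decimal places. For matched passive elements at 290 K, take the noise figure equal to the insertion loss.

8.72 dB

Convert to linear (a loss of L dB is a gain of −L dB): F_i = 10^(NF_i/10), G_i = 10^(G_i,dB/10)
  Stage 1: F_1 = 10^(2.09/10) = 1.618, G_1 = 10^(−2.09/10) = 0.6180
  Stage 2: F_2 = 10^(6.15/10) = 4.121, G_2 = 10^(−6.15/10) = 0.2427
  Stage 3: F_3 = 10^(0.446/10) = 1.108, G_3 = 10^(12.0/10) = 15.85
  Stage 4: F_4 = 10^(0.576/10) = 1.142, G_4 = 10^(−0.576/10) = 0.8758
Friis cascade:
  F = 1.618 + (4.121 − 1)/0.6180 + (1.108 − 1)/0.1500 + (1.142 − 1)/2.377 = 7.449
NF = 10 log₁₀(7.449) = 8.72 dB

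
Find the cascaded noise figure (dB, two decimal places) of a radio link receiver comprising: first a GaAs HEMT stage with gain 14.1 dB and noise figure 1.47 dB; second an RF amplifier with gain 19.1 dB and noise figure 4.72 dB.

Convert to linear (a loss of L dB is a gain of −L dB): F_i = 10^(NF_i/10), G_i = 10^(G_i,dB/10)
  Stage 1: F_1 = 10^(1.47/10) = 1.403, G_1 = 10^(14.1/10) = 25.70
  Stage 2: F_2 = 10^(4.72/10) = 2.965, G_2 = 10^(19.1/10) = 81.28
Friis cascade:
  F = 1.403 + (2.965 − 1)/25.70 = 1.479
NF = 10 log₁₀(1.479) = 1.70 dB

1.70 dB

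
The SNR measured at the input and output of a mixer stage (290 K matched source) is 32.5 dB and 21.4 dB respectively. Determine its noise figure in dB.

NF (dB) = SNR_in(dB) − SNR_out(dB) when the source is at T₀
NF = 32.5 − 21.4 = 11.1 dB

11.1 dB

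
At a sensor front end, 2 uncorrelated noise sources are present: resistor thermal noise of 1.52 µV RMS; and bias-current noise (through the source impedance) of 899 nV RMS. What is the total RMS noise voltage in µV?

1.77 µV

Uncorrelated sources add in power (mean-square): V_tot = √(ΣV_i²)
V_tot = √[(1.52×10⁻⁶)² + (8.99×10⁻⁷)²] = 1.77×10⁻⁶ V = 1.77 µV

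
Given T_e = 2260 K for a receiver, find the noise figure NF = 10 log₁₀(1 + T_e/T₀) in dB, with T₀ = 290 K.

F = 1 + T_e/T₀ = 1 + 2260/290 = 8.7931
NF = 10 log₁₀(8.7931) = 9.44 dB

9.44 dB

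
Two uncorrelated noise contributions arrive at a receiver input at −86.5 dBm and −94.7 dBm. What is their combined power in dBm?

−85.9 dBm

Convert to linear, add, convert back:
P₁ = 2.24×10⁻¹² W, P₂ = 3.39×10⁻¹³ W
P_tot = 2.58×10⁻¹² W → 10 log₁₀(P_tot / 10⁻³) = −85.9 dBm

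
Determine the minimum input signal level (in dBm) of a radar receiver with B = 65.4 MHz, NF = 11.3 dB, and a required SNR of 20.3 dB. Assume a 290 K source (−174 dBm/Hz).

−64.2 dBm

Sensitivity = −174 + 10 log₁₀(B) + NF + SNR_min
= −174 + 78.16 + 11.3 + 20.3
= −64.24 dBm → −64.2 dBm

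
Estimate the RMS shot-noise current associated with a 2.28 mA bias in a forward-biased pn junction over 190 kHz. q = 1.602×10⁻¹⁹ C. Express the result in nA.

I_n = √(2qI·B)
2qI·B = 2 × 1.602×10⁻¹⁹ × 2.28×10⁻³ × 1.90×10⁵ = 1.39×10⁻¹⁶ A²
I_n = √(1.39×10⁻¹⁶) = 1.18×10⁻⁸ A = 11.8 nA

11.8 nA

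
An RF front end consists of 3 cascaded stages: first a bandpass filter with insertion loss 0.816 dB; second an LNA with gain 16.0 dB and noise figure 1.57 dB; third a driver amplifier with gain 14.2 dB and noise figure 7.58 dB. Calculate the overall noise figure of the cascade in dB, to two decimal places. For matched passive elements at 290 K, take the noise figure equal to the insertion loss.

2.73 dB

Convert to linear (a loss of L dB is a gain of −L dB): F_i = 10^(NF_i/10), G_i = 10^(G_i,dB/10)
  Stage 1: F_1 = 10^(0.816/10) = 1.207, G_1 = 10^(−0.816/10) = 0.8287
  Stage 2: F_2 = 10^(1.57/10) = 1.435, G_2 = 10^(16.0/10) = 39.81
  Stage 3: F_3 = 10^(7.58/10) = 5.728, G_3 = 10^(14.2/10) = 26.30
Friis cascade:
  F = 1.207 + (1.435 − 1)/0.8287 + (5.728 − 1)/32.99 = 1.876
NF = 10 log₁₀(1.876) = 2.73 dB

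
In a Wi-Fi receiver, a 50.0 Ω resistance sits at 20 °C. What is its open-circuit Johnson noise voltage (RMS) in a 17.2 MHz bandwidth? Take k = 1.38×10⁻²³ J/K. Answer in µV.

T = 20 °C + 273.15 = 293.15 K
V_n = √(4kTRB)
4kTRB = 4 × 1.38×10⁻²³ × 293.15 × 5.00×10¹ × 1.72×10⁷ = 1.39×10⁻¹¹ V²
V_n = √(1.39×10⁻¹¹) = 3.73×10⁻⁶ V = 3.73 µV

3.73 µV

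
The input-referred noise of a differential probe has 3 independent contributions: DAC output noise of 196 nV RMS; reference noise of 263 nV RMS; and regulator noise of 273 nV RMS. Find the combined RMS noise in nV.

Uncorrelated sources add in power (mean-square): V_tot = √(ΣV_i²)
V_tot = √[(1.96×10⁻⁷)² + (2.63×10⁻⁷)² + (2.73×10⁻⁷)²] = 4.27×10⁻⁷ V = 427 nV

427 nV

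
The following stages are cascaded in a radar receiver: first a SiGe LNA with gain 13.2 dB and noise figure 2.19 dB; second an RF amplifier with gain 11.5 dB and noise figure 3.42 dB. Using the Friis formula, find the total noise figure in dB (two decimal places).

2.34 dB

Convert to linear (a loss of L dB is a gain of −L dB): F_i = 10^(NF_i/10), G_i = 10^(G_i,dB/10)
  Stage 1: F_1 = 10^(2.19/10) = 1.656, G_1 = 10^(13.2/10) = 20.89
  Stage 2: F_2 = 10^(3.42/10) = 2.198, G_2 = 10^(11.5/10) = 14.13
Friis cascade:
  F = 1.656 + (2.198 − 1)/20.89 = 1.713
NF = 10 log₁₀(1.713) = 2.34 dB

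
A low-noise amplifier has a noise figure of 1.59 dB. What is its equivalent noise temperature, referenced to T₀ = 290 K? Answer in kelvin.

F = 10^(1.59/10) = 1.44212
T_e = (F − 1)·T₀ = (1.44212 − 1) × 290 = 128 K

128 K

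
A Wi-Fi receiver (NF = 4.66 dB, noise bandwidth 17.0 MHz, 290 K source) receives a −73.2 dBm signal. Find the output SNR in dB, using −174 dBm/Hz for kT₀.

Noise floor: N = −174 + 10 log₁₀(B) + NF
10 log₁₀(1.70×10⁷) = 72.3 dB
N = −174 + 72.3 + 4.66 = −97.04 dBm
SNR = P_sig − N = −73.2 − (−97.04) = 23.84 dB → 23.8 dB

23.8 dB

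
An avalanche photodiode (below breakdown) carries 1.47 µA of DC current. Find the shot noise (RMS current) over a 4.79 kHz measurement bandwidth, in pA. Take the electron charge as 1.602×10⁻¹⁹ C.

47.5 pA

I_n = √(2qI·B)
2qI·B = 2 × 1.602×10⁻¹⁹ × 1.47×10⁻⁶ × 4.79×10³ = 2.26×10⁻²¹ A²
I_n = √(2.26×10⁻²¹) = 4.75×10⁻¹¹ A = 47.5 pA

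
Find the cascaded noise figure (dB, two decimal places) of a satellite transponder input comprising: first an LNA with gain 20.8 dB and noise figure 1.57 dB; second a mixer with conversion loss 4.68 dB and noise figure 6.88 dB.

1.67 dB

Convert to linear (a loss of L dB is a gain of −L dB): F_i = 10^(NF_i/10), G_i = 10^(G_i,dB/10)
  Stage 1: F_1 = 10^(1.57/10) = 1.435, G_1 = 10^(20.8/10) = 120.2
  Stage 2: F_2 = 10^(6.88/10) = 4.875, G_2 = 10^(−4.68/10) = 0.3404
Friis cascade:
  F = 1.435 + (4.875 − 1)/120.2 = 1.468
NF = 10 log₁₀(1.468) = 1.67 dB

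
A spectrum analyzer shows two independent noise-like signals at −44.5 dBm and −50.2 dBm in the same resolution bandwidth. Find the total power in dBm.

Convert to linear, add, convert back:
P₁ = 3.55×10⁻⁸ W, P₂ = 9.55×10⁻⁹ W
P_tot = 4.50×10⁻⁸ W → 10 log₁₀(P_tot / 10⁻³) = −43.5 dBm

−43.5 dBm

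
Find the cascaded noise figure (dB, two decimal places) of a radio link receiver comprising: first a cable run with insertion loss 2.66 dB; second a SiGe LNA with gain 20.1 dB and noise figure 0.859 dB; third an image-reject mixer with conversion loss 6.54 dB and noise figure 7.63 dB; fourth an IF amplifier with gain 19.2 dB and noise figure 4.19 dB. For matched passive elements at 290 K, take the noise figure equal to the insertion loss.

3.92 dB

Convert to linear (a loss of L dB is a gain of −L dB): F_i = 10^(NF_i/10), G_i = 10^(G_i,dB/10)
  Stage 1: F_1 = 10^(2.66/10) = 1.845, G_1 = 10^(−2.66/10) = 0.5420
  Stage 2: F_2 = 10^(0.859/10) = 1.219, G_2 = 10^(20.1/10) = 102.3
  Stage 3: F_3 = 10^(7.63/10) = 5.794, G_3 = 10^(−6.54/10) = 0.2218
  Stage 4: F_4 = 10^(4.19/10) = 2.624, G_4 = 10^(19.2/10) = 83.18
Friis cascade:
  F = 1.845 + (1.219 − 1)/0.5420 + (5.794 − 1)/55.46 + (2.624 − 1)/12.30 = 2.467
NF = 10 log₁₀(2.467) = 3.92 dB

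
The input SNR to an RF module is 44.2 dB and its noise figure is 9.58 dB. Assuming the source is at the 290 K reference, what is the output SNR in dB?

34.62 dB

By definition F = SNR_in/SNR_out, so in dB: SNR_out = SNR_in − NF
SNR_out = 44.2 − 9.58 = 34.62 dB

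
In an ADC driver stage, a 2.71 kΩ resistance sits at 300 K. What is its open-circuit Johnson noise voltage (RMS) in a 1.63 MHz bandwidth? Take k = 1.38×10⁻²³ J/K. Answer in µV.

8.55 µV

V_n = √(4kTRB)
4kTRB = 4 × 1.38×10⁻²³ × 300 × 2.71×10³ × 1.63×10⁶ = 7.32×10⁻¹¹ V²
V_n = √(7.32×10⁻¹¹) = 8.55×10⁻⁶ V = 8.55 µV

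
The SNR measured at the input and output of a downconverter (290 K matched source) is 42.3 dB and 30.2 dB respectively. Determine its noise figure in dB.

12.1 dB

NF (dB) = SNR_in(dB) − SNR_out(dB) when the source is at T₀
NF = 42.3 − 30.2 = 12.1 dB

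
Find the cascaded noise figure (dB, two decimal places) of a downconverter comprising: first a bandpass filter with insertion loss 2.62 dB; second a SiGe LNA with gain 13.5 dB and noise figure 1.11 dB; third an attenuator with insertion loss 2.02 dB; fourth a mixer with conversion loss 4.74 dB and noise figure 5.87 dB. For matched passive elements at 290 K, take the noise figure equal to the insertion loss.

4.44 dB

Convert to linear (a loss of L dB is a gain of −L dB): F_i = 10^(NF_i/10), G_i = 10^(G_i,dB/10)
  Stage 1: F_1 = 10^(2.62/10) = 1.828, G_1 = 10^(−2.62/10) = 0.5470
  Stage 2: F_2 = 10^(1.11/10) = 1.291, G_2 = 10^(13.5/10) = 22.39
  Stage 3: F_3 = 10^(2.02/10) = 1.592, G_3 = 10^(−2.02/10) = 0.6281
  Stage 4: F_4 = 10^(5.87/10) = 3.864, G_4 = 10^(−4.74/10) = 0.3357
Friis cascade:
  F = 1.828 + (1.291 − 1)/0.5470 + (1.592 − 1)/12.25 + (3.864 − 1)/7.691 = 2.781
NF = 10 log₁₀(2.781) = 4.44 dB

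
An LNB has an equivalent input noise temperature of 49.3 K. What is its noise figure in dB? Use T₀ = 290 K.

F = 1 + T_e/T₀ = 1 + 49.3/290 = 1.17
NF = 10 log₁₀(1.17) = 0.682 dB

0.682 dB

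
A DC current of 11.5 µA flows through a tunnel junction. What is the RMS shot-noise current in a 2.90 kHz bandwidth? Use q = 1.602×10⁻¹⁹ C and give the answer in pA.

I_n = √(2qI·B)
2qI·B = 2 × 1.602×10⁻¹⁹ × 1.15×10⁻⁵ × 2.90×10³ = 1.07×10⁻²⁰ A²
I_n = √(1.07×10⁻²⁰) = 1.03×10⁻¹⁰ A = 103 pA

103 pA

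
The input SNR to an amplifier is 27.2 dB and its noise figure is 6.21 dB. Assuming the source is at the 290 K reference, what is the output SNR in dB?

By definition F = SNR_in/SNR_out, so in dB: SNR_out = SNR_in − NF
SNR_out = 27.2 − 6.21 = 20.99 dB

20.99 dB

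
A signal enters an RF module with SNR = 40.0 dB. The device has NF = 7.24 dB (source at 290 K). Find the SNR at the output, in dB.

By definition F = SNR_in/SNR_out, so in dB: SNR_out = SNR_in − NF
SNR_out = 40.0 − 7.24 = 32.76 dB

32.76 dB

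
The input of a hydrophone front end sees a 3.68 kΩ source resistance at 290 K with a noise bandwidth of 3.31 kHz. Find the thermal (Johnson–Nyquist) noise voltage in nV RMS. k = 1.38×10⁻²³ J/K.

442 nV

V_n = √(4kTRB)
4kTRB = 4 × 1.38×10⁻²³ × 290 × 3.68×10³ × 3.31×10³ = 1.95×10⁻¹³ V²
V_n = √(1.95×10⁻¹³) = 4.42×10⁻⁷ V = 442 nV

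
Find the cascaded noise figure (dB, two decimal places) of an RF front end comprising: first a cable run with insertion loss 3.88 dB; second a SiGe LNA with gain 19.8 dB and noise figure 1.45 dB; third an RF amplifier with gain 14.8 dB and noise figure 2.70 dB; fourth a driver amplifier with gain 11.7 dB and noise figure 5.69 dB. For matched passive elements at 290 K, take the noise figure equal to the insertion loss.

5.36 dB

Convert to linear (a loss of L dB is a gain of −L dB): F_i = 10^(NF_i/10), G_i = 10^(G_i,dB/10)
  Stage 1: F_1 = 10^(3.88/10) = 2.443, G_1 = 10^(−3.88/10) = 0.4093
  Stage 2: F_2 = 10^(1.45/10) = 1.396, G_2 = 10^(19.8/10) = 95.50
  Stage 3: F_3 = 10^(2.70/10) = 1.862, G_3 = 10^(14.8/10) = 30.20
  Stage 4: F_4 = 10^(5.69/10) = 3.707, G_4 = 10^(11.7/10) = 14.79
Friis cascade:
  F = 2.443 + (1.396 − 1)/0.4093 + (1.862 − 1)/39.08 + (3.707 − 1)/1180 = 3.436
NF = 10 log₁₀(3.436) = 5.36 dB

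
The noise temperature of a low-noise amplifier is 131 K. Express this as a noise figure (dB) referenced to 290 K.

F = 1 + T_e/T₀ = 1 + 131/290 = 1.45172
NF = 10 log₁₀(1.45172) = 1.62 dB

1.62 dB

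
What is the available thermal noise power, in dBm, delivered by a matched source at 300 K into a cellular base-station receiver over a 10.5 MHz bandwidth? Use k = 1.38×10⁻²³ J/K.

P_n = kTB = 1.38×10⁻²³ × 300 × 1.05×10⁷ = 4.35×10⁻¹⁴ W
In dBm: 10 log₁₀(4.35×10⁻¹⁴ / 10⁻³) = −103.6 dBm

−103.6 dBm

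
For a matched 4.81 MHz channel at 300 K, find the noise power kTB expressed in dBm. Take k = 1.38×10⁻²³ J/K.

P_n = kTB = 1.38×10⁻²³ × 300 × 4.81×10⁶ = 1.99×10⁻¹⁴ W
In dBm: 10 log₁₀(1.99×10⁻¹⁴ / 10⁻³) = −107.0 dBm

−107.0 dBm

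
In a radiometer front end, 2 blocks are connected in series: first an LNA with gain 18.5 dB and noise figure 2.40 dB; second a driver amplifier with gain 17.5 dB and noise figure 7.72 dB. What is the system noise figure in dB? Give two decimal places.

Convert to linear (a loss of L dB is a gain of −L dB): F_i = 10^(NF_i/10), G_i = 10^(G_i,dB/10)
  Stage 1: F_1 = 10^(2.40/10) = 1.738, G_1 = 10^(18.5/10) = 70.79
  Stage 2: F_2 = 10^(7.72/10) = 5.916, G_2 = 10^(17.5/10) = 56.23
Friis cascade:
  F = 1.738 + (5.916 − 1)/70.79 = 1.807
NF = 10 log₁₀(1.807) = 2.57 dB

2.57 dB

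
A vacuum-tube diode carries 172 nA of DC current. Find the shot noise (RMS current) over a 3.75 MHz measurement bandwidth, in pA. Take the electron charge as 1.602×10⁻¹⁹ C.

455 pA

I_n = √(2qI·B)
2qI·B = 2 × 1.602×10⁻¹⁹ × 1.72×10⁻⁷ × 3.75×10⁶ = 2.07×10⁻¹⁹ A²
I_n = √(2.07×10⁻¹⁹) = 4.55×10⁻¹⁰ A = 455 pA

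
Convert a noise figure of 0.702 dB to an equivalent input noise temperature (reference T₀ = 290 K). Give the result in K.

50.9 K

F = 10^(0.702/10) = 1.17544
T_e = (F − 1)·T₀ = (1.17544 − 1) × 290 = 50.9 K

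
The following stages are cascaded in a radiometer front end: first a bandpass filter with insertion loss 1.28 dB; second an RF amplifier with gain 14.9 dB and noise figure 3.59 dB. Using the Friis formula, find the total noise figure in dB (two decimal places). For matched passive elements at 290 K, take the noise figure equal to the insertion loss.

4.87 dB

Convert to linear (a loss of L dB is a gain of −L dB): F_i = 10^(NF_i/10), G_i = 10^(G_i,dB/10)
  Stage 1: F_1 = 10^(1.28/10) = 1.343, G_1 = 10^(−1.28/10) = 0.7447
  Stage 2: F_2 = 10^(3.59/10) = 2.286, G_2 = 10^(14.9/10) = 30.90
Friis cascade:
  F = 1.343 + (2.286 − 1)/0.7447 = 3.069
NF = 10 log₁₀(3.069) = 4.87 dB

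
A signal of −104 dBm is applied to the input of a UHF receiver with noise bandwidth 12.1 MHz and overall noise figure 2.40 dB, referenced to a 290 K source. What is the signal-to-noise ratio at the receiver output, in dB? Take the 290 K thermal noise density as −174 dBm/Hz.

−3.2 dB

Noise floor: N = −174 + 10 log₁₀(B) + NF
10 log₁₀(1.21×10⁷) = 70.83 dB
N = −174 + 70.83 + 2.40 = −100.77 dBm
SNR = P_sig − N = −104 − (−100.77) = −3.23 dB → −3.2 dB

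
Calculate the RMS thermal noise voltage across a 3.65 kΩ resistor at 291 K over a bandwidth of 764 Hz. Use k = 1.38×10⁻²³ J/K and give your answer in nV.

V_n = √(4kTRB)
4kTRB = 4 × 1.38×10⁻²³ × 291 × 3.65×10³ × 7.64×10² = 4.48×10⁻¹⁴ V²
V_n = √(4.48×10⁻¹⁴) = 2.12×10⁻⁷ V = 212 nV

212 nV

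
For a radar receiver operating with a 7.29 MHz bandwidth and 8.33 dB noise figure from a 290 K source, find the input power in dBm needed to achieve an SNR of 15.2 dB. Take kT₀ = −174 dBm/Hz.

Sensitivity = −174 + 10 log₁₀(B) + NF + SNR_min
= −174 + 68.63 + 8.33 + 15.2
= −81.84 dBm → −81.8 dBm

−81.8 dBm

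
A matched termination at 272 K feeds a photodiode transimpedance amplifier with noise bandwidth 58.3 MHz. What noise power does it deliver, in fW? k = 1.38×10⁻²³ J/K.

219 fW

P_n = kTB = 1.38×10⁻²³ × 272 × 5.83×10⁷ = 2.19×10⁻¹³ W = 219 fW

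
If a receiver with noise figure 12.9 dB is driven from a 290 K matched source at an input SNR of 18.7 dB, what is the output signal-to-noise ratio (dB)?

By definition F = SNR_in/SNR_out, so in dB: SNR_out = SNR_in − NF
SNR_out = 18.7 − 12.9 = 5.8 dB

5.8 dB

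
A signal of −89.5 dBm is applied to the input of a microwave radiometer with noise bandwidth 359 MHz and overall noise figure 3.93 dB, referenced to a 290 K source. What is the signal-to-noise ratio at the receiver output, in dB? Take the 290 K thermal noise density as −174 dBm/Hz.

−5.0 dB

Noise floor: N = −174 + 10 log₁₀(B) + NF
10 log₁₀(3.59×10⁸) = 85.55 dB
N = −174 + 85.55 + 3.93 = −84.52 dBm
SNR = P_sig − N = −89.5 − (−84.52) = −4.98 dB → −5.0 dB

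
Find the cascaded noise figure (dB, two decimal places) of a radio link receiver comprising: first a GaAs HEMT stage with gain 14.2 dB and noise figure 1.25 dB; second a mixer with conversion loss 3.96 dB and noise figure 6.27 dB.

1.63 dB

Convert to linear (a loss of L dB is a gain of −L dB): F_i = 10^(NF_i/10), G_i = 10^(G_i,dB/10)
  Stage 1: F_1 = 10^(1.25/10) = 1.334, G_1 = 10^(14.2/10) = 26.30
  Stage 2: F_2 = 10^(6.27/10) = 4.236, G_2 = 10^(−3.96/10) = 0.4018
Friis cascade:
  F = 1.334 + (4.236 − 1)/26.30 = 1.457
NF = 10 log₁₀(1.457) = 1.63 dB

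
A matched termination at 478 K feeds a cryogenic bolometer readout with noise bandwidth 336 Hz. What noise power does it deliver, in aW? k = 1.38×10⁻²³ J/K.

2.22 aW

P_n = kTB = 1.38×10⁻²³ × 478 × 3.36×10² = 2.22×10⁻¹⁸ W = 2.22 aW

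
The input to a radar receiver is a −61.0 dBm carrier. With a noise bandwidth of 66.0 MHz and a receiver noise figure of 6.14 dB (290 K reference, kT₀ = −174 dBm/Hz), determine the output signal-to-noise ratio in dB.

Noise floor: N = −174 + 10 log₁₀(B) + NF
10 log₁₀(6.60×10⁷) = 78.2 dB
N = −174 + 78.2 + 6.14 = −89.66 dBm
SNR = P_sig − N = −61.0 − (−89.66) = 28.66 dB → 28.7 dB

28.7 dB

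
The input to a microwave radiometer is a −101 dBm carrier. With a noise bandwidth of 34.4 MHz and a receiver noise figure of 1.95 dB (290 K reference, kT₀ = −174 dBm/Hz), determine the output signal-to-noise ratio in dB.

Noise floor: N = −174 + 10 log₁₀(B) + NF
10 log₁₀(3.44×10⁷) = 75.37 dB
N = −174 + 75.37 + 1.95 = −96.68 dBm
SNR = P_sig − N = −101 − (−96.68) = −4.32 dB → −4.3 dB

−4.3 dB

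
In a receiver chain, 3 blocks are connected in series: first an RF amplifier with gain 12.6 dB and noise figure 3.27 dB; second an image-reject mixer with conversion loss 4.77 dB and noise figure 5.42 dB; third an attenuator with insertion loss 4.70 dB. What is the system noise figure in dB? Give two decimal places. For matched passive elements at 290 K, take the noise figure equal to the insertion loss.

4.12 dB

Convert to linear (a loss of L dB is a gain of −L dB): F_i = 10^(NF_i/10), G_i = 10^(G_i,dB/10)
  Stage 1: F_1 = 10^(3.27/10) = 2.123, G_1 = 10^(12.6/10) = 18.20
  Stage 2: F_2 = 10^(5.42/10) = 3.483, G_2 = 10^(−4.77/10) = 0.3334
  Stage 3: F_3 = 10^(4.70/10) = 2.951, G_3 = 10^(−4.70/10) = 0.3388
Friis cascade:
  F = 2.123 + (3.483 − 1)/18.20 + (2.951 − 1)/6.067 = 2.581
NF = 10 log₁₀(2.581) = 4.12 dB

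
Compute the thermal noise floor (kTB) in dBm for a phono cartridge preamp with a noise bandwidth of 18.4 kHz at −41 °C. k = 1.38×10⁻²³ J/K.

−132.3 dBm

T = −41 °C + 273.15 = 232.15 K
P_n = kTB = 1.38×10⁻²³ × 232.15 × 1.84×10⁴ = 5.89×10⁻¹⁷ W
In dBm: 10 log₁₀(5.89×10⁻¹⁷ / 10⁻³) = −132.3 dBm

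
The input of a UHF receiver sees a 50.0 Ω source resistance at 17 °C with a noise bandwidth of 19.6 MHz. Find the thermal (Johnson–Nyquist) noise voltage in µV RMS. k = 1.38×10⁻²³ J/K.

T = 17 °C + 273.15 = 290.15 K
V_n = √(4kTRB)
4kTRB = 4 × 1.38×10⁻²³ × 290.15 × 5.00×10¹ × 1.96×10⁷ = 1.57×10⁻¹¹ V²
V_n = √(1.57×10⁻¹¹) = 3.96×10⁻⁶ V = 3.96 µV

3.96 µV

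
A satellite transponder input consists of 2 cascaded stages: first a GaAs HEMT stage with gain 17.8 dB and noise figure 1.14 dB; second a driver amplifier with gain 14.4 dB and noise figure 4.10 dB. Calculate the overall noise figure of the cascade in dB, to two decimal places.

Convert to linear (a loss of L dB is a gain of −L dB): F_i = 10^(NF_i/10), G_i = 10^(G_i,dB/10)
  Stage 1: F_1 = 10^(1.14/10) = 1.300, G_1 = 10^(17.8/10) = 60.26
  Stage 2: F_2 = 10^(4.10/10) = 2.570, G_2 = 10^(14.4/10) = 27.54
Friis cascade:
  F = 1.300 + (2.570 − 1)/60.26 = 1.326
NF = 10 log₁₀(1.326) = 1.23 dB

1.23 dB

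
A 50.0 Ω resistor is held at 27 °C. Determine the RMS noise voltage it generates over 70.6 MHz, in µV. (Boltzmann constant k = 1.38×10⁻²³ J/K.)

7.65 µV

T = 27 °C + 273.15 = 300.15 K
V_n = √(4kTRB)
4kTRB = 4 × 1.38×10⁻²³ × 300.15 × 5.00×10¹ × 7.06×10⁷ = 5.85×10⁻¹¹ V²
V_n = √(5.85×10⁻¹¹) = 7.65×10⁻⁶ V = 7.65 µV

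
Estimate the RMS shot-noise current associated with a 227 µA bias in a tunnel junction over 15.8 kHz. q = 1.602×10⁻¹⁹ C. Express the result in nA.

1.07 nA

I_n = √(2qI·B)
2qI·B = 2 × 1.602×10⁻¹⁹ × 2.27×10⁻⁴ × 1.58×10⁴ = 1.15×10⁻¹⁸ A²
I_n = √(1.15×10⁻¹⁸) = 1.07×10⁻⁹ A = 1.07 nA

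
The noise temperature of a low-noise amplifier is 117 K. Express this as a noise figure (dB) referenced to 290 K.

1.47 dB

F = 1 + T_e/T₀ = 1 + 117/290 = 1.40345
NF = 10 log₁₀(1.40345) = 1.47 dB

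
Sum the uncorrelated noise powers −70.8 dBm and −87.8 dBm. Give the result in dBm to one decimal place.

Convert to linear, add, convert back:
P₁ = 8.32×10⁻¹¹ W, P₂ = 1.66×10⁻¹² W
P_tot = 8.48×10⁻¹¹ W → 10 log₁₀(P_tot / 10⁻³) = −70.7 dBm

−70.7 dBm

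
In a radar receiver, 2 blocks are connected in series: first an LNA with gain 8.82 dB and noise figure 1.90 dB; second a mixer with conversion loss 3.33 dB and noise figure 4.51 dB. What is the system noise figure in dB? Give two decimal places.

Convert to linear (a loss of L dB is a gain of −L dB): F_i = 10^(NF_i/10), G_i = 10^(G_i,dB/10)
  Stage 1: F_1 = 10^(1.90/10) = 1.549, G_1 = 10^(8.82/10) = 7.621
  Stage 2: F_2 = 10^(4.51/10) = 2.825, G_2 = 10^(−3.33/10) = 0.4645
Friis cascade:
  F = 1.549 + (2.825 − 1)/7.621 = 1.788
NF = 10 log₁₀(1.788) = 2.52 dB

2.52 dB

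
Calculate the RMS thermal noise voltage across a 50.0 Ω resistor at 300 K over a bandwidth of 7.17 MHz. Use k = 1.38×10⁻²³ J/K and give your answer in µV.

V_n = √(4kTRB)
4kTRB = 4 × 1.38×10⁻²³ × 300 × 5.00×10¹ × 7.17×10⁶ = 5.94×10⁻¹² V²
V_n = √(5.94×10⁻¹²) = 2.44×10⁻⁶ V = 2.44 µV

2.44 µV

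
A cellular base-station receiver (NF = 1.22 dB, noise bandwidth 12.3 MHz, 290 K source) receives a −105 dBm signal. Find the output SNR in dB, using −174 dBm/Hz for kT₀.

Noise floor: N = −174 + 10 log₁₀(B) + NF
10 log₁₀(1.23×10⁷) = 70.9 dB
N = −174 + 70.9 + 1.22 = −101.88 dBm
SNR = P_sig − N = −105 − (−101.88) = −3.12 dB → −3.1 dB

−3.1 dB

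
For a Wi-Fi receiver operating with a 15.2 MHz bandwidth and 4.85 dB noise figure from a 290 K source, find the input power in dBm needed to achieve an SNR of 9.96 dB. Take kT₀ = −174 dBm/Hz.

Sensitivity = −174 + 10 log₁₀(B) + NF + SNR_min
= −174 + 71.82 + 4.85 + 9.96
= −87.37 dBm → −87.4 dBm

−87.4 dBm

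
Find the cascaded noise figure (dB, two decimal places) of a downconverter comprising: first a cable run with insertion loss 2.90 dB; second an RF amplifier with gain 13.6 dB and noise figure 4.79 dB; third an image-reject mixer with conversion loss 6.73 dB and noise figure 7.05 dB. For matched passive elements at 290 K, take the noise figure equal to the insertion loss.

Convert to linear (a loss of L dB is a gain of −L dB): F_i = 10^(NF_i/10), G_i = 10^(G_i,dB/10)
  Stage 1: F_1 = 10^(2.90/10) = 1.950, G_1 = 10^(−2.90/10) = 0.5129
  Stage 2: F_2 = 10^(4.79/10) = 3.013, G_2 = 10^(13.6/10) = 22.91
  Stage 3: F_3 = 10^(7.05/10) = 5.070, G_3 = 10^(−6.73/10) = 0.2123
Friis cascade:
  F = 1.950 + (3.013 − 1)/0.5129 + (5.070 − 1)/11.75 = 6.221
NF = 10 log₁₀(6.221) = 7.94 dB

7.94 dB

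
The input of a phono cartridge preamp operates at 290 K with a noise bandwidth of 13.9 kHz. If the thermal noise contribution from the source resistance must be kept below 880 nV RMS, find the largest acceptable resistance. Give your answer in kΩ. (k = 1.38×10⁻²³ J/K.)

Johnson–Nyquist: V_n = √(4kTRB) ⇒ R = V_n² / (4kTB)
4kTB = 4 × 1.38×10⁻²³ × 290 × 1.39×10⁴ = 2.23×10⁻¹⁶
R = (8.80×10⁻⁷)² / 2.23×10⁻¹⁶ = 3.48×10³ Ω = 3.48 kΩ

3.48 kΩ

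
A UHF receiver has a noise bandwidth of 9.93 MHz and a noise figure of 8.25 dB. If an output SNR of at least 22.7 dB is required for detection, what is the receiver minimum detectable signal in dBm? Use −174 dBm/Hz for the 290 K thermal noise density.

−73.1 dBm

Sensitivity = −174 + 10 log₁₀(B) + NF + SNR_min
= −174 + 69.97 + 8.25 + 22.7
= −73.08 dBm → −73.1 dBm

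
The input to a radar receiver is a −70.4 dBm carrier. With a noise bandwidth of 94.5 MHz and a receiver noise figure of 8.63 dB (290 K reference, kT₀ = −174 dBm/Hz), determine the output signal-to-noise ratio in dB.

Noise floor: N = −174 + 10 log₁₀(B) + NF
10 log₁₀(9.45×10⁷) = 79.75 dB
N = −174 + 79.75 + 8.63 = −85.62 dBm
SNR = P_sig − N = −70.4 − (−85.62) = 15.22 dB → 15.2 dB

15.2 dB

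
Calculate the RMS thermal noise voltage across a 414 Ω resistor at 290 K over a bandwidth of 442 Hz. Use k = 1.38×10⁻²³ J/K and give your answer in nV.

54.1 nV

V_n = √(4kTRB)
4kTRB = 4 × 1.38×10⁻²³ × 290 × 4.14×10² × 4.42×10² = 2.93×10⁻¹⁵ V²
V_n = √(2.93×10⁻¹⁵) = 5.41×10⁻⁸ V = 54.1 nV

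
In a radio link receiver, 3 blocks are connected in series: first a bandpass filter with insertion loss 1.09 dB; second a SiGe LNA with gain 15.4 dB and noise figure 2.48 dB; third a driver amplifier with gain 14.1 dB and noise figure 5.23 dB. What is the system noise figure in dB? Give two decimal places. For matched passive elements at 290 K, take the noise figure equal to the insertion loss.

3.73 dB

Convert to linear (a loss of L dB is a gain of −L dB): F_i = 10^(NF_i/10), G_i = 10^(G_i,dB/10)
  Stage 1: F_1 = 10^(1.09/10) = 1.285, G_1 = 10^(−1.09/10) = 0.7780
  Stage 2: F_2 = 10^(2.48/10) = 1.770, G_2 = 10^(15.4/10) = 34.67
  Stage 3: F_3 = 10^(5.23/10) = 3.334, G_3 = 10^(14.1/10) = 25.70
Friis cascade:
  F = 1.285 + (1.770 − 1)/0.7780 + (3.334 − 1)/26.98 = 2.362
NF = 10 log₁₀(2.362) = 3.73 dB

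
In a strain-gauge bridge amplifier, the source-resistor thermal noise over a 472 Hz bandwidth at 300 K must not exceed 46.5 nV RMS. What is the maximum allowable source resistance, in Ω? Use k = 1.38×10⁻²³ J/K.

Johnson–Nyquist: V_n = √(4kTRB) ⇒ R = V_n² / (4kTB)
4kTB = 4 × 1.38×10⁻²³ × 300 × 4.72×10² = 7.82×10⁻¹⁸
R = (4.65×10⁻⁸)² / 7.82×10⁻¹⁸ = 2.77×10² Ω = 277 Ω

277 Ω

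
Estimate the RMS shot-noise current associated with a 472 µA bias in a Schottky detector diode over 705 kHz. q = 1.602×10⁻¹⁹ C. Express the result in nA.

10.3 nA

I_n = √(2qI·B)
2qI·B = 2 × 1.602×10⁻¹⁹ × 4.72×10⁻⁴ × 7.05×10⁵ = 1.07×10⁻¹⁶ A²
I_n = √(1.07×10⁻¹⁶) = 1.03×10⁻⁸ A = 10.3 nA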